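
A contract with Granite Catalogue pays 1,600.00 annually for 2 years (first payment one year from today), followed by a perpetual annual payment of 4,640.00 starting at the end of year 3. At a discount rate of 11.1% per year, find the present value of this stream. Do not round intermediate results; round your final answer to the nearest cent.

PV of 2-year annuity: 1,600.00 × [1 − (1+0.111)^−2] / 0.111 = 2736.40325
Perpetuity value at year 2: 4,640.00 / 0.111 = 41801.80180
PV of perpetuity: 41801.80180 / (1+0.111)^2 = 33866.23237
Total PV = 2736.40325 + 33866.23237 = 36602.63562

36602.64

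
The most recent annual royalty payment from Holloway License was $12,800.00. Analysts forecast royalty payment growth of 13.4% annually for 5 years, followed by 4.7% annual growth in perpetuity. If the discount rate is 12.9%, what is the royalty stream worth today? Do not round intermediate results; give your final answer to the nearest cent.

D_1 = 14515.20000
D_2 = 16460.23680
D_3 = 18665.90853
D_4 = 21167.14027
D_5 = 24003.53707
Terminal value at year 5: TV = D_5×(1+g_2)/(r−g_2) = 25131.70331/0.082 = 306484.18675
P_0 = D_1/(1+r)^1 + D_2/(1+r)^2 + D_3/(1+r)^3 + D_4/(1+r)^4 + D_5/(1+r)^5 + TV/(1+r)^5
    = 12856.68733 + 12913.62572 + 12970.81627 + 13028.26009 + 13085.95832 + 167085.34591 = 231940.69365

$231940.69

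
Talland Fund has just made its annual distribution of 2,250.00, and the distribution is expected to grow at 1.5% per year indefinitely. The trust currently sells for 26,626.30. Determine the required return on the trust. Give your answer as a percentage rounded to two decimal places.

10.08%

D₁ = 2,250.00 × 1.015 = 2,283.7500
P = D₁/(r − g) ⇒ r = D₁/P + g = 2,283.7500/26,626.30 + 0.015 = 0.085770 + 0.015 = 0.100770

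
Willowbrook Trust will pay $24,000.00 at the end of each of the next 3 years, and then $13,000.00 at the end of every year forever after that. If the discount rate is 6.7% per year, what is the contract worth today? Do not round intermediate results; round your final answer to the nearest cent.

PV of 3-year annuity: $24,000.00 × [1 − (1+0.067)^−3] / 0.067 = 63330.40631
Perpetuity value at year 3: $13,000.00 / 0.067 = 194029.85075
PV of perpetuity: 194029.85075 / (1+0.067)^3 = 159725.88066
Total PV = 63330.40631 + 159725.88066 = 223056.28697

$223056.29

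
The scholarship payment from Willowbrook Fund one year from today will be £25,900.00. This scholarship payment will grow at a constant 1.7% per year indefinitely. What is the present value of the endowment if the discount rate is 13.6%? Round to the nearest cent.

£217647.06

Growing perpetuity: P = D₁ / (r − g) = £25,900.0000 / (0.136 − 0.017) = £217,647.06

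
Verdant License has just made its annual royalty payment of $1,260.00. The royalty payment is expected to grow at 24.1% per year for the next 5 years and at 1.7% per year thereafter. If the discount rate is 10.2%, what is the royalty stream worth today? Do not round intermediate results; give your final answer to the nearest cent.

D_1 = 1563.66000
D_2 = 1940.50206
D_3 = 2408.16306
D_4 = 2988.53035
D_5 = 3708.76617
Terminal value at year 5: TV = D_5×(1+g_2)/(r−g_2) = 3771.81519/0.085 = 44374.29639
P_0 = D_1/(1+r)^1 + D_2/(1+r)^2 + D_3/(1+r)^3 + D_4/(1+r)^4 + D_5/(1+r)^5 + TV/(1+r)^5
    = 1418.92922 + 1597.90487 + 1799.45548 + 2026.42854 + 2282.03069 + 27303.82598 = 36428.57476

$36428.57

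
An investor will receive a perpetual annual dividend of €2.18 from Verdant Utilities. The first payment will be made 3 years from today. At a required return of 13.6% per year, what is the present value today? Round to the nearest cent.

€12.42

Value at end of year 2: C / r = €2.18 / 0.136 = €16.0294
Discount to today: PV = €16.0294 / (1 + 0.136)^2 = €16.0294 / 1.290496 = €12.42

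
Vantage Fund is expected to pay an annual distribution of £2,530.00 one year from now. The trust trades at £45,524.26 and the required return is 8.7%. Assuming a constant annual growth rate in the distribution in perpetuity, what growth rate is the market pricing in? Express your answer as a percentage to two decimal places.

3.14%

P = D₁/(r−g) ⇒ g = r − D₁/P = 0.087 − £2,530.00/£45,524.26 = 0.031425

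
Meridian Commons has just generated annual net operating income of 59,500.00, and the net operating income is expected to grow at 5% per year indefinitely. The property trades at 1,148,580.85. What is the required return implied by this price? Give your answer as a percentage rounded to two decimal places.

D₁ = 59,500.00 × 1.05 = 62,475.0000
P = D₁/(r − g) ⇒ r = D₁/P + g = 62,475.0000/1,148,580.85 + 0.05 = 0.054393 + 0.05 = 0.104393

10.44%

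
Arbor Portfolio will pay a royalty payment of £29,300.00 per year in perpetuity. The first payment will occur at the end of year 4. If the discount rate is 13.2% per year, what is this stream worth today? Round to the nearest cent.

£153022.19

Value at end of year 3: C / r = £29,300.00 / 0.132 = £221,969.6970
Discount to today: PV = £221,969.6970 / (1 + 0.132)^3 = £221,969.6970 / 1.450572 = £153,022.19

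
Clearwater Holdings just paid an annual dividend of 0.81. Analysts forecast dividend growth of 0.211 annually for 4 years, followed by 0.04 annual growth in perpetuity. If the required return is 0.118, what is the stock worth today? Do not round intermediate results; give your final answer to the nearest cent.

D_1 = 0.98091
D_2 = 1.18788
D_3 = 1.43853
D_4 = 1.74205
Terminal value at year 4: TV = D_4×(1+g_2)/(r−g_2) = 1.81174/0.078 = 23.22739
P_0 = D_1/(1+r)^1 + D_2/(1+r)^2 + D_3/(1+r)^3 + D_4/(1+r)^4 + TV/(1+r)^4
    = 0.87738 + 0.95036 + 1.02942 + 1.11505 + 14.86733 = 18.83955

18.84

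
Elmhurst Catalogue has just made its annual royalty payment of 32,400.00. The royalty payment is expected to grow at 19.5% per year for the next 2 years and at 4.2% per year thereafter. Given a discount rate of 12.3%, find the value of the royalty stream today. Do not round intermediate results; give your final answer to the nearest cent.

543123.78

D_1 = 38718.00000
D_2 = 46268.01000
Terminal value at year 2: TV = D_2×(1+g_2)/(r−g_2) = 48211.26642/0.081 = 595200.82000
P_0 = D_1/(1+r)^1 + D_2/(1+r)^2 + TV/(1+r)^2
    = 34477.29297 + 36687.76945 + 471958.71318 = 543123.77560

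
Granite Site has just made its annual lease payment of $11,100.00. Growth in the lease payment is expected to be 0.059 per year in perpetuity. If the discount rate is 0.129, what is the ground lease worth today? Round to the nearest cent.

$167927.14

D₁ = D₀ × (1 + g) = $11,100.00 × 1.059 = $11,754.9000
Growing perpetuity: P = D₁ / (r − g) = $11,754.9000 / (0.129 − 0.059) = $167,927.14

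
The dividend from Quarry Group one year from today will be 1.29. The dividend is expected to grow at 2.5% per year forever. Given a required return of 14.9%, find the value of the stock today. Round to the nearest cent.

Growing perpetuity: P = D₁ / (r − g) = 1.2900 / (0.149 − 0.025) = 10.40

10.40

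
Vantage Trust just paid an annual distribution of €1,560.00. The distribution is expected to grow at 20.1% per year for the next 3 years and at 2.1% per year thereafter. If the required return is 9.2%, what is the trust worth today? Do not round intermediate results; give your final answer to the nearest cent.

€35521.74

D_1 = 1873.56000
D_2 = 2250.14556
D_3 = 2702.42482
Terminal value at year 3: TV = D_3×(1+g_2)/(r−g_2) = 2759.17574/0.071 = 38861.63012
P_0 = D_1/(1+r)^1 + D_2/(1+r)^2 + D_3/(1+r)^3 + TV/(1+r)^3
    = 1715.71429 + 1886.97148 + 2075.32303 + 29843.72977 = 35521.73856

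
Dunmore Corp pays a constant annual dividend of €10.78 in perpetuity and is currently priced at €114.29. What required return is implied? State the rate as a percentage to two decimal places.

9.43%

P = C/r ⇒ r = C/P = €10.78/€114.29 = 0.094321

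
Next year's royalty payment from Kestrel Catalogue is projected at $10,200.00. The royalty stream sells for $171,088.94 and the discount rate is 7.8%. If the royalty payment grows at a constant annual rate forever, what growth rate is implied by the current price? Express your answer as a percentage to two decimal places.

1.84%

P = D₁/(r−g) ⇒ g = r − D₁/P = 0.078 − $10,200.00/$171,088.94 = 0.018382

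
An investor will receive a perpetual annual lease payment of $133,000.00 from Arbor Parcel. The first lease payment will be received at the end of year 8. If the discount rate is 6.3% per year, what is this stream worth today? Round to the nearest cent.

$1376506.42

Value at end of year 7: C / r = $133,000.00 / 0.063 = $2,111,111.1111
Discount to today: PV = $2,111,111.1111 / (1 + 0.063)^7 = $2,111,111.1111 / 1.533673 = $1,376,506.42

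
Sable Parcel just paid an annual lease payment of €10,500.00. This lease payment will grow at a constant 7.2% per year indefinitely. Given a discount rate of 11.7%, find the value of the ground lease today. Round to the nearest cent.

D₁ = D₀ × (1 + g) = €10,500.00 × 1.072 = €11,256.0000
Growing perpetuity: P = D₁ / (r − g) = €11,256.0000 / (0.117 − 0.072) = €250,133.33

€250133.33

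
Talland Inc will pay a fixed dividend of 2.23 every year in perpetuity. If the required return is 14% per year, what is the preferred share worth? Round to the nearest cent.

15.93

Level perpetuity: PV = C / r = 2.23 / 0.14 = 15.93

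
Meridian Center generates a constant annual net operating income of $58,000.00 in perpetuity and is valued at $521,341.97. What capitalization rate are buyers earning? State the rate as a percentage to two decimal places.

11.13%

P = C/r ⇒ r = C/P = $58,000.00/$521,341.97 = 0.111251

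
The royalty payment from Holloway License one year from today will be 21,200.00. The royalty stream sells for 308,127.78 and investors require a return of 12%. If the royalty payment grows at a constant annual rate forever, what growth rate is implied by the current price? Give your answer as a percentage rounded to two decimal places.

5.12%

P = D₁/(r−g) ⇒ g = r − D₁/P = 0.12 − 21,200.00/308,127.78 = 0.051197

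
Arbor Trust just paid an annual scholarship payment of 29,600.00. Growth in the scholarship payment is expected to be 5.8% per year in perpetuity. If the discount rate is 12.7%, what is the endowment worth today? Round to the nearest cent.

D₁ = D₀ × (1 + g) = 29,600.00 × 1.058 = 31,316.8000
Growing perpetuity: P = D₁ / (r − g) = 31,316.8000 / (0.127 − 0.058) = 453,866.67

453866.67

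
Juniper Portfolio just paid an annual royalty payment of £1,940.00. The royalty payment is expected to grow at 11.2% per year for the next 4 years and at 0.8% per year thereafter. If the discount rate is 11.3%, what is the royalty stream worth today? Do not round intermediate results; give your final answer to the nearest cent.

£26299.74

D_1 = 2157.28000
D_2 = 2398.89536
D_3 = 2667.57164
D_4 = 2966.33966
Terminal value at year 4: TV = D_4×(1+g_2)/(r−g_2) = 2990.07038/0.105 = 28476.86077
P_0 = D_1/(1+r)^1 + D_2/(1+r)^2 + D_3/(1+r)^3 + D_4/(1+r)^4 + TV/(1+r)^4
    = 1938.25696 + 1936.51549 + 1934.77559 + 1933.03724 + 18557.15754 = 26299.74282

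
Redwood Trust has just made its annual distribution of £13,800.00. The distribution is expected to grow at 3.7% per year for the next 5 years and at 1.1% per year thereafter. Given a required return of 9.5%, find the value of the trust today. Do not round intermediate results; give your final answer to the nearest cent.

£185304.21

D_1 = 14310.60000
D_2 = 14840.09220
D_3 = 15389.17561
D_4 = 15958.57511
D_5 = 16549.04239
Terminal value at year 5: TV = D_5×(1+g_2)/(r−g_2) = 16731.08185/0.084 = 199179.54588
P_0 = D_1/(1+r)^1 + D_2/(1+r)^2 + D_3/(1+r)^3 + D_4/(1+r)^4 + D_5/(1+r)^5 + TV/(1+r)^5
    = 13069.04110 + 12376.79965 + 11721.22487 + 11100.37461 + 10512.40956 + 126524.35790 = 185304.20769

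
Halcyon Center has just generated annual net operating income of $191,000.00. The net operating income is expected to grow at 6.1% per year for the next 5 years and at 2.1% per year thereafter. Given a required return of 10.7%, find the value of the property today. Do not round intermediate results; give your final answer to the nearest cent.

D_1 = 202651.00000
D_2 = 215012.71100
D_3 = 228128.48637
D_4 = 242044.32404
D_5 = 256809.02781
Terminal value at year 5: TV = D_5×(1+g_2)/(r−g_2) = 262202.01739/0.086 = 3048860.66733
P_0 = D_1/(1+r)^1 + D_2/(1+r)^2 + D_3/(1+r)^3 + D_4/(1+r)^4 + D_5/(1+r)^5 + TV/(1+r)^5
    = 183063.23397 + 175456.27031 + 168165.40452 + 161177.50153 + 154479.97211 + 1834000.59911 = 2676342.98155

$2676342.98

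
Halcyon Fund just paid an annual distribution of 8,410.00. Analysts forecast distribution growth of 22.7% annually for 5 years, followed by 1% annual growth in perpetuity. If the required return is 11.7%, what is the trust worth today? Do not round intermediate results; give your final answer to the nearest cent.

183196.41

D_1 = 10319.07000
D_2 = 12661.49889
D_3 = 15535.65914
D_4 = 19062.25376
D_5 = 23389.38537
Terminal value at year 5: TV = D_5×(1+g_2)/(r−g_2) = 23623.27922/0.107 = 220778.31047
P_0 = D_1/(1+r)^1 + D_2/(1+r)^2 + D_3/(1+r)^3 + D_4/(1+r)^4 + D_5/(1+r)^5 + TV/(1+r)^5
    = 9238.20054 + 10147.96066 + 11147.31220 + 12245.07795 + 13450.94955 + 126966.90698 = 183196.40789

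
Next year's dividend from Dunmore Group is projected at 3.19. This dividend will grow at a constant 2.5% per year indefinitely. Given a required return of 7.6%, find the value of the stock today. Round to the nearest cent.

Growing perpetuity: P = D₁ / (r − g) = 3.1900 / (0.076 − 0.025) = 62.55

62.55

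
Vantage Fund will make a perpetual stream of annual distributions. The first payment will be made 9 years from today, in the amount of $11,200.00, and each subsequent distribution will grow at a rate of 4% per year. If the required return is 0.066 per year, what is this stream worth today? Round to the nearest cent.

Value at end of year 8: C₁ / (r − g) = $11,200.00 / (0.066 − 0.04) = $430,769.2308
Discount to today: PV = $430,769.2308 / (1 + 0.066)^8 = $430,769.2308 / 1.667468 = $258,337.25

$258337.25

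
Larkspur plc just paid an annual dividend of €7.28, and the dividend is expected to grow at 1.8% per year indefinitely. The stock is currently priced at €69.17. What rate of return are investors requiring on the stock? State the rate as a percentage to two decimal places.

D₁ = €7.28 × 1.018 = €7.4110
P = D₁/(r − g) ⇒ r = D₁/P + g = €7.4110/€69.17 + 0.018 = 0.107142 + 0.018 = 0.125142

12.51%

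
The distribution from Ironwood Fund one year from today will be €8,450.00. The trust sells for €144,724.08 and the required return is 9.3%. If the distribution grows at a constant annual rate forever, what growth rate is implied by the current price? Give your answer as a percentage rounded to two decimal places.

P = D₁/(r−g) ⇒ g = r − D₁/P = 0.093 − €8,450.00/€144,724.08 = 0.034613

3.46%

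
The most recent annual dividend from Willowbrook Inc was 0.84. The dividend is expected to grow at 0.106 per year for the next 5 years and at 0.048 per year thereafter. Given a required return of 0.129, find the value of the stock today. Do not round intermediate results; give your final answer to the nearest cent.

13.76

D_1 = 0.92904
D_2 = 1.02752
D_3 = 1.13644
D_4 = 1.25690
D_5 = 1.39013
Terminal value at year 5: TV = D_5×(1+g_2)/(r−g_2) = 1.45685/0.081 = 17.98586
P_0 = D_1/(1+r)^1 + D_2/(1+r)^2 + D_3/(1+r)^3 + D_4/(1+r)^4 + D_5/(1+r)^5 + TV/(1+r)^5
    = 0.82289 + 0.80612 + 0.78970 + 0.77361 + 0.75785 + 9.80531 = 13.75549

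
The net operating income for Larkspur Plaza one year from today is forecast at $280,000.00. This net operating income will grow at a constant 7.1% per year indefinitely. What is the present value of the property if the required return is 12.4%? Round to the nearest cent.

$5283018.87

Growing perpetuity: P = D₁ / (r − g) = $280,000.0000 / (0.124 − 0.071) = $5,283,018.87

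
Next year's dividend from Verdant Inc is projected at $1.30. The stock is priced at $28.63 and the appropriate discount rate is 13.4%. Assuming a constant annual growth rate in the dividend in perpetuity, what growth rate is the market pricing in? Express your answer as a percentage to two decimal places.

8.86%

P = D₁/(r−g) ⇒ g = r − D₁/P = 0.134 − $1.30/$28.63 = 0.088593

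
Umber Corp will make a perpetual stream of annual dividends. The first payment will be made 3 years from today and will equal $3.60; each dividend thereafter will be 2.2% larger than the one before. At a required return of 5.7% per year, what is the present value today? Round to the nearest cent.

$92.06

Value at end of year 2: C₁ / (r − g) = $3.60 / (0.057 − 0.022) = $102.8571
Discount to today: PV = $102.8571 / (1 + 0.057)^2 = $102.8571 / 1.117249 = $92.06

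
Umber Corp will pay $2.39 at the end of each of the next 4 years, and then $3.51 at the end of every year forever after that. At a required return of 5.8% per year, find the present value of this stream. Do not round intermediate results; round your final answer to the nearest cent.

PV of 4-year annuity: $2.39 × [1 − (1+0.058)^−4] / 0.058 = 8.31967
Perpetuity value at year 4: $3.51 / 0.058 = 60.51724
PV of perpetuity: 60.51724 / (1+0.058)^4 = 48.29881
Total PV = 8.31967 + 48.29881 = 56.61848

$56.62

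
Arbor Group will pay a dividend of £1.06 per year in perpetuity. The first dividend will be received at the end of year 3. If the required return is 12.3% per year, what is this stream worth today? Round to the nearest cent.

£6.83

Value at end of year 2: C / r = £1.06 / 0.123 = £8.6179
Discount to today: PV = £8.6179 / (1 + 0.123)^2 = £8.6179 / 1.261129 = £6.83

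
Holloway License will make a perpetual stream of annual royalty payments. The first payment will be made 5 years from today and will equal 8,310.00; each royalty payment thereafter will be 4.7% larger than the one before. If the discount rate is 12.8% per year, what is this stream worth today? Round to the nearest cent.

63369.40

Value at end of year 4: C₁ / (r − g) = 8,310.00 / (0.128 − 0.047) = 102,592.5926
Discount to today: PV = 102,592.5926 / (1 + 0.128)^4 = 102,592.5926 / 1.618961 = 63,369.40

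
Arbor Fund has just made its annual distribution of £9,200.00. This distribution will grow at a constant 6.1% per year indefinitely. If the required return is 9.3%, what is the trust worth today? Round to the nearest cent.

D₁ = D₀ × (1 + g) = £9,200.00 × 1.061 = £9,761.2000
Growing perpetuity: P = D₁ / (r − g) = £9,761.2000 / (0.093 − 0.061) = £305,037.50

£305037.50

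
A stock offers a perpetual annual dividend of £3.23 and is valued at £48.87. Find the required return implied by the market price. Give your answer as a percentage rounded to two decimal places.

6.61%

P = C/r ⇒ r = C/P = £3.23/£48.87 = 0.066094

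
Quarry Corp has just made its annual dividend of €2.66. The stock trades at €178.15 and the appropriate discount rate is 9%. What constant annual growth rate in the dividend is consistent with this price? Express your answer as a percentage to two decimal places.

7.40%

P = D₀(1+g)/(r−g) ⇒ P(r−g) = D₀(1+g) ⇒ g(P+D₀) = P·r − D₀
g = (P·r − D₀)/(P + D₀) = (€178.15×0.09 − €2.66) / (€178.15 + €2.66) = 0.073964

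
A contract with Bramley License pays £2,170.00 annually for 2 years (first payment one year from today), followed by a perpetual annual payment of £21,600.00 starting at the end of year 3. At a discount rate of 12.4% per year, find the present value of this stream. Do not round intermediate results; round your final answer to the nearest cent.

PV of 2-year annuity: £2,170.00 × [1 − (1+0.124)^−2] / 0.124 = 3648.22507
Perpetuity value at year 2: £21,600.00 / 0.124 = 174193.54839
PV of perpetuity: 174193.54839 / (1+0.124)^2 = 137879.41863
Total PV = 3648.22507 + 137879.41863 = 141527.64370

£141527.64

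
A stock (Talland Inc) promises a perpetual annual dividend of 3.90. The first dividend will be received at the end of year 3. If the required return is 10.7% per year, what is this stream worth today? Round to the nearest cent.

29.74

Value at end of year 2: C / r = 3.90 / 0.107 = 36.4486
Discount to today: PV = 36.4486 / (1 + 0.107)^2 = 36.4486 / 1.225449 = 29.74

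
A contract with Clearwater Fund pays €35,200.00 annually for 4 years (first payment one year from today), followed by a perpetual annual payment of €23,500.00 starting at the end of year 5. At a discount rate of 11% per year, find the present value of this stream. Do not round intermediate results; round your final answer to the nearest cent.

€249934.98

PV of 4-year annuity: €35,200.00 × [1 − (1+0.11)^−4] / 0.11 = 109206.08827
Perpetuity value at year 4: €23,500.00 / 0.11 = 213636.36364
PV of perpetuity: 213636.36364 / (1+0.11)^4 = 140728.88993
Total PV = 109206.08827 + 140728.88993 = 249934.97820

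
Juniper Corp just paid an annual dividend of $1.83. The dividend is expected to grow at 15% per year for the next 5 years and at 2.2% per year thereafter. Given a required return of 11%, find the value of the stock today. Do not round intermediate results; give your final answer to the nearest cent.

D_1 = 2.10450
D_2 = 2.42017
D_3 = 2.78320
D_4 = 3.20068
D_5 = 3.68078
Terminal value at year 5: TV = D_5×(1+g_2)/(r−g_2) = 3.76176/0.088 = 42.74728
P_0 = D_1/(1+r)^1 + D_2/(1+r)^2 + D_3/(1+r)^3 + D_4/(1+r)^4 + D_5/(1+r)^5 + TV/(1+r)^5
    = 1.89595 + 1.96427 + 2.03505 + 2.10839 + 2.18437 + 25.36843 = 35.55645

$35.56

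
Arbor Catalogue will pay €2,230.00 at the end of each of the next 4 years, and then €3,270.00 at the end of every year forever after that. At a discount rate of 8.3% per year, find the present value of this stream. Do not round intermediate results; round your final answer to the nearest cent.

PV of 4-year annuity: €2,230.00 × [1 − (1+0.083)^−4] / 0.083 = 7336.98866
Perpetuity value at year 4: €3,270.00 / 0.083 = 39397.59036
PV of perpetuity: 39397.59036 / (1+0.083)^4 = 28638.86708
Total PV = 7336.98866 + 28638.86708 = 35975.85574

€35975.86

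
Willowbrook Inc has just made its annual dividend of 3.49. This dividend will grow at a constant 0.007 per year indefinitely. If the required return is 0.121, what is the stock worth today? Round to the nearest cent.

30.83

D₁ = D₀ × (1 + g) = 3.49 × 1.007 = 3.5144
Growing perpetuity: P = D₁ / (r − g) = 3.5144 / (0.121 − 0.007) = 30.83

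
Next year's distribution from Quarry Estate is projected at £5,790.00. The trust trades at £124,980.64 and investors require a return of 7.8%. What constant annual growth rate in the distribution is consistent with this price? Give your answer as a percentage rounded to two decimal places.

P = D₁/(r−g) ⇒ g = r − D₁/P = 0.078 − £5,790.00/£124,980.64 = 0.031673

3.17%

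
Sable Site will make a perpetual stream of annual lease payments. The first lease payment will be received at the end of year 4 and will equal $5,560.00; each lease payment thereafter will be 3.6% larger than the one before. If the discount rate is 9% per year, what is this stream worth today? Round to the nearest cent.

Value at end of year 3: C₁ / (r − g) = $5,560.00 / (0.09 − 0.036) = $102,962.9630
Discount to today: PV = $102,962.9630 / (1 + 0.09)^3 = $102,962.9630 / 1.295029 = $79,506.30

$79506.30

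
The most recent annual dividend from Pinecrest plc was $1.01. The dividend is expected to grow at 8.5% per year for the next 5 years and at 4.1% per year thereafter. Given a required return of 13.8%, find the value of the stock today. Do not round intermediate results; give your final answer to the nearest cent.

$12.93

D_1 = 1.09585
D_2 = 1.18900
D_3 = 1.29006
D_4 = 1.39972
D_5 = 1.51869
Terminal value at year 5: TV = D_5×(1+g_2)/(r−g_2) = 1.58096/0.097 = 16.29855
P_0 = D_1/(1+r)^1 + D_2/(1+r)^2 + D_3/(1+r)^3 + D_4/(1+r)^4 + D_5/(1+r)^5 + TV/(1+r)^5
    = 0.96296 + 0.91811 + 0.87535 + 0.83459 + 0.79572 + 8.53960 = 12.92634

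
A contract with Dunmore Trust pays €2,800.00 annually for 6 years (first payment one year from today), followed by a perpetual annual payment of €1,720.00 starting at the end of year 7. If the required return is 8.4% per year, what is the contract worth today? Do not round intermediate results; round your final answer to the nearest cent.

PV of 6-year annuity: €2,800.00 × [1 − (1+0.084)^−6] / 0.084 = 12788.47968
Perpetuity value at year 6: €1,720.00 / 0.084 = 20476.19048
PV of perpetuity: 20476.19048 / (1+0.084)^6 = 12620.41010
Total PV = 12788.47968 + 12620.41010 = 25408.88978

€25408.89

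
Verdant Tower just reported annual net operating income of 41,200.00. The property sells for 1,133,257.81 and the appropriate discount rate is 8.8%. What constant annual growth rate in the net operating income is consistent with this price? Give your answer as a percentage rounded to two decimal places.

4.98%

P = D₀(1+g)/(r−g) ⇒ P(r−g) = D₀(1+g) ⇒ g(P+D₀) = P·r − D₀
g = (P·r − D₀)/(P + D₀) = (1,133,257.81×0.088 − 41,200.00) / (1,133,257.81 + 41,200.00) = 0.049833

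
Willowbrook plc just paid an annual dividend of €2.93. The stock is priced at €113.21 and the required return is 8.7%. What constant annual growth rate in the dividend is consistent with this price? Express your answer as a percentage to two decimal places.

P = D₀(1+g)/(r−g) ⇒ P(r−g) = D₀(1+g) ⇒ g(P+D₀) = P·r − D₀
g = (P·r − D₀)/(P + D₀) = (€113.21×0.087 − €2.93) / (€113.21 + €2.93) = 0.059577

5.96%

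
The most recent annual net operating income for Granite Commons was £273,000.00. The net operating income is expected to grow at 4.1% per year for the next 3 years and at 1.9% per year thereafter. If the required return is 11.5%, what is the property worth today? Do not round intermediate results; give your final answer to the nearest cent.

£3073287.93

D_1 = 284193.00000
D_2 = 295844.91300
D_3 = 307974.55443
Terminal value at year 3: TV = D_3×(1+g_2)/(r−g_2) = 313826.07097/0.096 = 3269021.57258
P_0 = D_1/(1+r)^1 + D_2/(1+r)^2 + D_3/(1+r)^3 + TV/(1+r)^3
    = 254881.61435 + 237965.70452 + 222172.46494 + 2358268.14344 = 3073287.92724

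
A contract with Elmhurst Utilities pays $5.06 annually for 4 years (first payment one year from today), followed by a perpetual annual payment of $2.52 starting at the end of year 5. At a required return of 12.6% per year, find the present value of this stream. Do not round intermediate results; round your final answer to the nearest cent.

$27.62

PV of 4-year annuity: $5.06 × [1 − (1+0.126)^−4] / 0.126 = 15.17678
Perpetuity value at year 4: $2.52 / 0.126 = 20.00000
PV of perpetuity: 20.00000 / (1+0.126)^4 = 12.44161
Total PV = 15.17678 + 12.44161 = 27.61838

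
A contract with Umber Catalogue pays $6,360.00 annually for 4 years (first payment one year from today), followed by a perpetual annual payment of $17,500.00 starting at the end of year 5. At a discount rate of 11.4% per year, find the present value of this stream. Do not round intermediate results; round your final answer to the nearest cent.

PV of 4-year annuity: $6,360.00 × [1 − (1+0.114)^−4] / 0.114 = 19564.21454
Perpetuity value at year 4: $17,500.00 / 0.114 = 153508.77193
PV of perpetuity: 153508.77193 / (1+0.114)^4 = 99676.42060
Total PV = 19564.21454 + 99676.42060 = 119240.63514

$119240.64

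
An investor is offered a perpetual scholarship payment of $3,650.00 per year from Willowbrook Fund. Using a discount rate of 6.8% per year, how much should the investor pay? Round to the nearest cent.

Level perpetuity: PV = C / r = $3,650.00 / 0.068 = $53,676.47

$53676.47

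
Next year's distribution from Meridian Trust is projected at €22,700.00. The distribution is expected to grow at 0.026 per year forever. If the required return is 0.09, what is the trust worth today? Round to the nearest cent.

€354687.50

Growing perpetuity: P = D₁ / (r − g) = €22,700.0000 / (0.09 − 0.026) = €354,687.50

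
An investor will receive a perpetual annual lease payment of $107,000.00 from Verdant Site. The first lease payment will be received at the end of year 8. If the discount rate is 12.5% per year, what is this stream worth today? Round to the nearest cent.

$375323.80

Value at end of year 7: C / r = $107,000.00 / 0.125 = $856,000.0000
Discount to today: PV = $856,000.0000 / (1 + 0.125)^7 = $856,000.0000 / 2.280697 = $375,323.80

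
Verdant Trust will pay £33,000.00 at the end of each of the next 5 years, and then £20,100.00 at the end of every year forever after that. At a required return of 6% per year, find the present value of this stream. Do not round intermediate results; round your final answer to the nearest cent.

PV of 5-year annuity: £33,000.00 × [1 − (1+0.06)^−5] / 0.06 = 139008.00492
Perpetuity value at year 5: £20,100.00 / 0.06 = 335000.00000
PV of perpetuity: 335000.00000 / (1+0.06)^5 = 250331.48791
Total PV = 139008.00492 + 250331.48791 = 389339.49283

£389339.49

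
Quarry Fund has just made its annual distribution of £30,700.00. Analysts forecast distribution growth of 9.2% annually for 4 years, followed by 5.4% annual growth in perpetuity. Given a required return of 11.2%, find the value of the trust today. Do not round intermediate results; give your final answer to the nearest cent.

D_1 = 33524.40000
D_2 = 36608.64480
D_3 = 39976.64012
D_4 = 43654.49101
Terminal value at year 4: TV = D_4×(1+g_2)/(r−g_2) = 46011.83353/0.058 = 793307.47461
P_0 = D_1/(1+r)^1 + D_2/(1+r)^2 + D_3/(1+r)^3 + D_4/(1+r)^4 + TV/(1+r)^4
    = 30147.84173 + 29605.61436 + 29073.13928 + 28550.24109 + 518826.79499 = 636203.63144

£636203.63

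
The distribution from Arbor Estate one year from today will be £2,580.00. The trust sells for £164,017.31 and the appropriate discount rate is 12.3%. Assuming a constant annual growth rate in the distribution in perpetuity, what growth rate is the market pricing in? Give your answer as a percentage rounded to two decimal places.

10.73%

P = D₁/(r−g) ⇒ g = r − D₁/P = 0.123 − £2,580.00/£164,017.31 = 0.107270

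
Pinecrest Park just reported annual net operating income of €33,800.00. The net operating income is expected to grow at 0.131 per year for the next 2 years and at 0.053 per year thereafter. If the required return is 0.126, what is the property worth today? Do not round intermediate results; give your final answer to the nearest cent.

D_1 = 38227.80000
D_2 = 43235.64180
Terminal value at year 2: TV = D_2×(1+g_2)/(r−g_2) = 45527.13082/0.073 = 623659.32624
P_0 = D_1/(1+r)^1 + D_2/(1+r)^2 + TV/(1+r)^2
    = 33950.08881 + 34100.84409 + 491892.99761 = 559943.93051

€559943.93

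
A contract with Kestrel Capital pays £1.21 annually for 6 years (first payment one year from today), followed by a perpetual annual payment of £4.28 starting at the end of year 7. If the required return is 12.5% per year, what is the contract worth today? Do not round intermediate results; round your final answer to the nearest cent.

PV of 6-year annuity: £1.21 × [1 − (1+0.125)^−6] / 0.125 = 4.90514
Perpetuity value at year 6: £4.28 / 0.125 = 34.24000
PV of perpetuity: 34.24000 / (1+0.125)^6 = 16.88957
Total PV = 4.90514 + 16.88957 = 21.79472

£21.79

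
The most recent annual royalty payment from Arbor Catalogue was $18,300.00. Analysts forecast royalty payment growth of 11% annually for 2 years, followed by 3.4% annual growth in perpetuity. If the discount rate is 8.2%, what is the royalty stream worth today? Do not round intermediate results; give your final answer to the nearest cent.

$452912.32

D_1 = 20313.00000
D_2 = 22547.43000
Terminal value at year 2: TV = D_2×(1+g_2)/(r−g_2) = 23314.04262/0.048 = 485709.22125
P_0 = D_1/(1+r)^1 + D_2/(1+r)^2 + TV/(1+r)^2
    = 18773.56747 + 19259.38992 + 414879.35777 = 452912.31516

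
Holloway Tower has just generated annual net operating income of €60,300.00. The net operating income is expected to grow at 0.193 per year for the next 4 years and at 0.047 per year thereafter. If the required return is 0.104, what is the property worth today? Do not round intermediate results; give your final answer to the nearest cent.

D_1 = 71937.90000
D_2 = 85821.91470
D_3 = 102385.54424
D_4 = 122145.95427
Terminal value at year 4: TV = D_4×(1+g_2)/(r−g_2) = 127886.81413/0.057 = 2243628.31800
P_0 = D_1/(1+r)^1 + D_2/(1+r)^2 + D_3/(1+r)^3 + D_4/(1+r)^4 + TV/(1+r)^4
    = 65161.14130 + 70414.16809 + 76090.67259 + 82224.79384 + 1510339.63418 = 1804230.41000

€1804230.41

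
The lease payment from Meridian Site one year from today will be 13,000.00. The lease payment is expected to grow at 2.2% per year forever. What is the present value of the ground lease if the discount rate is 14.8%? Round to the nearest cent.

Growing perpetuity: P = D₁ / (r − g) = 13,000.0000 / (0.148 − 0.022) = 103,174.60

103174.60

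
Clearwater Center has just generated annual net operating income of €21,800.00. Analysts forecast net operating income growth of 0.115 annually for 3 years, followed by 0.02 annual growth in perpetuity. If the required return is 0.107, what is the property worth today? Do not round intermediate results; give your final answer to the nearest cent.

D_1 = 24307.00000
D_2 = 27102.30500
D_3 = 30219.07007
Terminal value at year 3: TV = D_3×(1+g_2)/(r−g_2) = 30823.45148/0.087 = 354292.54571
P_0 = D_1/(1+r)^1 + D_2/(1+r)^2 + D_3/(1+r)^3 + TV/(1+r)^3
    = 21957.54291 + 22116.22434 + 22276.05252 + 261167.51229 = 327517.33205

€327517.33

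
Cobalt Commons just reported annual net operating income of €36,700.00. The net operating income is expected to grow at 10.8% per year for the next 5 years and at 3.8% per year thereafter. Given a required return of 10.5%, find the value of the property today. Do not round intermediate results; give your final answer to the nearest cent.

€761336.36

D_1 = 40663.60000
D_2 = 45055.26880
D_3 = 49921.23783
D_4 = 55312.73152
D_5 = 61286.50652
Terminal value at year 5: TV = D_5×(1+g_2)/(r−g_2) = 63615.39377/0.067 = 949483.48907
P_0 = D_1/(1+r)^1 + D_2/(1+r)^2 + D_3/(1+r)^3 + D_4/(1+r)^4 + D_5/(1+r)^5 + TV/(1+r)^5
    = 36799.63801 + 36899.54653 + 36999.72629 + 37100.17804 + 37200.90250 + 576336.37013 = 761336.36150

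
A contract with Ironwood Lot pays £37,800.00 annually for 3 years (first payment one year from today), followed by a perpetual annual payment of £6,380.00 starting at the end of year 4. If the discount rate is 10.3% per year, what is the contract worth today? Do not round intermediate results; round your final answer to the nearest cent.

PV of 3-year annuity: £37,800.00 × [1 − (1+0.103)^−3] / 0.103 = 93508.73802
Perpetuity value at year 3: £6,380.00 / 0.103 = 61941.74757
PV of perpetuity: 61941.74757 / (1+0.103)^3 = 46159.05581
Total PV = 93508.73802 + 46159.05581 = 139667.79383

£139667.79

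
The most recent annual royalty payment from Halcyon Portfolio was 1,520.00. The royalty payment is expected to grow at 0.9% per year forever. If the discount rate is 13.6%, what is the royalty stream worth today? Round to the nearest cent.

12076.22

D₁ = D₀ × (1 + g) = 1,520.00 × 1.009 = 1,533.6800
Growing perpetuity: P = D₁ / (r − g) = 1,533.6800 / (0.136 − 0.009) = 12,076.22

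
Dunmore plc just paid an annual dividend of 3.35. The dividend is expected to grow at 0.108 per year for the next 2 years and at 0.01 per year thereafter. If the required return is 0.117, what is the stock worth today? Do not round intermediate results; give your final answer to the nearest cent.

D_1 = 3.71180
D_2 = 4.11267
Terminal value at year 2: TV = D_2×(1+g_2)/(r−g_2) = 4.15380/0.107 = 38.82057
P_0 = D_1/(1+r)^1 + D_2/(1+r)^2 + TV/(1+r)^2
    = 3.32301 + 3.29623 + 31.11398 = 37.73322

37.73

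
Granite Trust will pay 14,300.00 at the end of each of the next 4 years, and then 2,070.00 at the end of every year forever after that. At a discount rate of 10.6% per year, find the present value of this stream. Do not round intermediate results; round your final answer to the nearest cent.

57797.55

PV of 4-year annuity: 14,300.00 × [1 − (1+0.106)^−4] / 0.106 = 44746.54033
Perpetuity value at year 4: 2,070.00 / 0.106 = 19528.30189
PV of perpetuity: 19528.30189 / (1+0.106)^4 = 13051.00549
Total PV = 44746.54033 + 13051.00549 = 57797.54582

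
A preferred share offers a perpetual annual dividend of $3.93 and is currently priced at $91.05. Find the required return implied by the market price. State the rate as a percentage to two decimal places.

4.32%

P = C/r ⇒ r = C/P = $3.93/$91.05 = 0.043163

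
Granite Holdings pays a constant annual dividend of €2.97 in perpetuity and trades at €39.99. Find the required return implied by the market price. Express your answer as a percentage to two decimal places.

7.43%

P = C/r ⇒ r = C/P = €2.97/€39.99 = 0.074269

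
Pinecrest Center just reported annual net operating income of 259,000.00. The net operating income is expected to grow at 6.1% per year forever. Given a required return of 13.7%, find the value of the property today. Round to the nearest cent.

3615776.32

D₁ = D₀ × (1 + g) = 259,000.00 × 1.061 = 274,799.0000
Growing perpetuity: P = D₁ / (r − g) = 274,799.0000 / (0.137 − 0.061) = 3,615,776.32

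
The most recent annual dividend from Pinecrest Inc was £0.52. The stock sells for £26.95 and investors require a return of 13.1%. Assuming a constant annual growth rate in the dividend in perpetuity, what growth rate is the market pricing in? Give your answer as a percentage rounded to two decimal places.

P = D₀(1+g)/(r−g) ⇒ P(r−g) = D₀(1+g) ⇒ g(P+D₀) = P·r − D₀
g = (P·r − D₀)/(P + D₀) = (£26.95×0.131 − £0.52) / (£26.95 + £0.52) = 0.109590

10.96%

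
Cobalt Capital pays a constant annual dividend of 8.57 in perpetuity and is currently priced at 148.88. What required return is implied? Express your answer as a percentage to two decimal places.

5.76%

P = C/r ⇒ r = C/P = 8.57/148.88 = 0.057563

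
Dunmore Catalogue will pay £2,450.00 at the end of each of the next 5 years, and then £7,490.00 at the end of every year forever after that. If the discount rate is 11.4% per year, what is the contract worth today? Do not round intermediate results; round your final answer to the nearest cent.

£47260.36

PV of 5-year annuity: £2,450.00 × [1 − (1+0.114)^−5] / 0.114 = 8964.56839
Perpetuity value at year 5: £7,490.00 / 0.114 = 65701.75439
PV of perpetuity: 65701.75439 / (1+0.114)^5 = 38295.78817
Total PV = 8964.56839 + 38295.78817 = 47260.35656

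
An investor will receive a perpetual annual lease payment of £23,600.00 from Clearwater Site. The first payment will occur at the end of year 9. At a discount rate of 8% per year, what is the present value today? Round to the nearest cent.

Value at end of year 8: C / r = £23,600.00 / 0.08 = £295,000.0000
Discount to today: PV = £295,000.0000 / (1 + 0.08)^8 = £295,000.0000 / 1.850930 = £159,379.32

£159379.32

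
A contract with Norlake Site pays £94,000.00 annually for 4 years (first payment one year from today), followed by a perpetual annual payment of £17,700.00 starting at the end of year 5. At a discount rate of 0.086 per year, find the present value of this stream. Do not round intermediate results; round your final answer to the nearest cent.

£455190.55

PV of 4-year annuity: £94,000.00 × [1 − (1+0.086)^−4] / 0.086 = 307226.73546
Perpetuity value at year 4: £17,700.00 / 0.086 = 205813.95349
PV of perpetuity: 205813.95349 / (1+0.086)^4 = 147963.81287
Total PV = 307226.73546 + 147963.81287 = 455190.54834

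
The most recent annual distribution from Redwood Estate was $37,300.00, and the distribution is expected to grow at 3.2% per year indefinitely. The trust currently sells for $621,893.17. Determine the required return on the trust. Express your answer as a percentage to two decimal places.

D₁ = $37,300.00 × 1.032 = $38,493.6000
P = D₁/(r − g) ⇒ r = D₁/P + g = $38,493.6000/$621,893.17 + 0.032 = 0.061897 + 0.032 = 0.093897

9.39%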